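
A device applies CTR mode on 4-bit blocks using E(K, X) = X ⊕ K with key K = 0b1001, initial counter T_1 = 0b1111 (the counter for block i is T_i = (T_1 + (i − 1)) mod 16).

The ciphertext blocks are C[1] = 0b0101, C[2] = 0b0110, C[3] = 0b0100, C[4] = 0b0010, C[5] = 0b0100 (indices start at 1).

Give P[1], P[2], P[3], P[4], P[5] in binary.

P[1] = 0b0011, P[2] = 0b1111, P[3] = 0b1100, P[4] = 0b1001, P[5] = 0b1110

CTR decryption: S_i = E(K, T_i) where T_i is the counter for block i; P_i = C_i ⊕ S_i.
P[1]: T = 0b1111, S = E(K, T) = 0b0110; 0b0101 ⊕ 0b0110 = 0b0011.
P[2]: T = 0b0000, S = E(K, T) = 0b1001; 0b0110 ⊕ 0b1001 = 0b1111.
P[3]: T = 0b0001, S = E(K, T) = 0b1000; 0b0100 ⊕ 0b1000 = 0b1100.
P[4]: T = 0b0010, S = E(K, T) = 0b1011; 0b0010 ⊕ 0b1011 = 0b1001.
P[5]: T = 0b0011, S = E(K, T) = 0b1010; 0b0100 ⊕ 0b1010 = 0b1110.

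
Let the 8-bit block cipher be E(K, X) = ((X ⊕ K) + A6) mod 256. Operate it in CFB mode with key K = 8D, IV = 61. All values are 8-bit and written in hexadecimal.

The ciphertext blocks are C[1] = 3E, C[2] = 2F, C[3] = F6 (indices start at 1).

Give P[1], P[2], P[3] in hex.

P[1] = AC, P[2] = 76, P[3] = BE

CFB decryption: P_i = C_i ⊕ E(K, C_{i−1}), with C_{0} = IV.
P[1]: E(K, 61) = 92; 3E ⊕ 92 = AC.
P[2]: E(K, 3E) = 59; 2F ⊕ 59 = 76.
P[3]: E(K, 2F) = 48; F6 ⊕ 48 = BE.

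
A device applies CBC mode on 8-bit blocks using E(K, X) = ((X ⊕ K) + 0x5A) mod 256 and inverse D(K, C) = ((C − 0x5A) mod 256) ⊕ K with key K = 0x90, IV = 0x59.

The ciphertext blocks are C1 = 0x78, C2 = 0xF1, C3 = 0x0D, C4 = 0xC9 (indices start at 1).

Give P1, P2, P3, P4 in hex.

P1 = 0xD7, P2 = 0x7F, P3 = 0xD2, P4 = 0xF2

CBC decryption: P_i = D(K, C_i) ⊕ C_{i−1}, with C_{0} = IV.
P1: D(K, 0x78) = 0x8E; 0x8E ⊕ 0x59 = 0xD7.
P2: D(K, 0xF1) = 0x07; 0x07 ⊕ 0x78 = 0x7F.
P3: D(K, 0x0D) = 0x23; 0x23 ⊕ 0xF1 = 0xD2.
P4: D(K, 0xC9) = 0xFF; 0xFF ⊕ 0x0D = 0xF2.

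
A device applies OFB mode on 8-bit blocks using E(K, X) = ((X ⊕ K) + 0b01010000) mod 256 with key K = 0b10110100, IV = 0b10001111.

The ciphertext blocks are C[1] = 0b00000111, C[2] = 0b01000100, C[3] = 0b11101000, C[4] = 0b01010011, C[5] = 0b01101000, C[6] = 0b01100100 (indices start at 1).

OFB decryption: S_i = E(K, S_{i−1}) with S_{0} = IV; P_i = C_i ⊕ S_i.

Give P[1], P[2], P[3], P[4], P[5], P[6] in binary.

P[1]: S = E(K, 0b10001111) = 0b10001011; 0b00000111 ⊕ 0b10001011 = 0b10001100.
P[2]: S = E(K, 0b10001011) = 0b10001111; 0b01000100 ⊕ 0b10001111 = 0b11001011.
P[3]: S = E(K, 0b10001111) = 0b10001011; 0b11101000 ⊕ 0b10001011 = 0b01100011.
P[4]: S = E(K, 0b10001011) = 0b10001111; 0b01010011 ⊕ 0b10001111 = 0b11011100.
P[5]: S = E(K, 0b10001111) = 0b10001011; 0b01101000 ⊕ 0b10001011 = 0b11100011.
P[6]: S = E(K, 0b10001011) = 0b10001111; 0b01100100 ⊕ 0b10001111 = 0b11101011.

P[1] = 0b10001100, P[2] = 0b11001011, P[3] = 0b01100011, P[4] = 0b11011100, P[5] = 0b11100011, P[6] = 0b11101011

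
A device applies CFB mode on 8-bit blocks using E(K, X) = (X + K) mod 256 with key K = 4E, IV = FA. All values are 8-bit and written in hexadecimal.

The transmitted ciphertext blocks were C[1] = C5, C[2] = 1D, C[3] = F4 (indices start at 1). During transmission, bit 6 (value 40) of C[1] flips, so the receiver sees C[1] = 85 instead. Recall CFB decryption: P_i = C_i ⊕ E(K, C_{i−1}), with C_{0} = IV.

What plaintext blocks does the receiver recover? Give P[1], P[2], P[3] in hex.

Only C[1] changed, to 85. In CFB, a change in C_i flips the same bit in P_i and garbles P_{i+1}. Decrypting the received ciphertext:
P[1]: E(K, FA) = 48; 85 ⊕ 48 = CD.
P[2]: E(K, 85) = D3; 1D ⊕ D3 = CE.
P[3]: E(K, 1D) = 6B; F4 ⊕ 6B = 9F.
Blocks that differ from the original plaintext: P[1], P[2].

P[1] = CD, P[2] = CE, P[3] = 9F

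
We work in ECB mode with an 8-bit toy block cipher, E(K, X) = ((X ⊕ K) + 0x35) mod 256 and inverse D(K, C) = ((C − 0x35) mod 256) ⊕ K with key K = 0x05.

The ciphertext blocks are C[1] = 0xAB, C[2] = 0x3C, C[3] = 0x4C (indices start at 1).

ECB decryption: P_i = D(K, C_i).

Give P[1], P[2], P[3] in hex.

P[1] = 0x73, P[2] = 0x02, P[3] = 0x12

P[1]: D(K, 0xAB) = 0x73.
P[2]: D(K, 0x3C) = 0x02.
P[3]: D(K, 0x4C) = 0x12.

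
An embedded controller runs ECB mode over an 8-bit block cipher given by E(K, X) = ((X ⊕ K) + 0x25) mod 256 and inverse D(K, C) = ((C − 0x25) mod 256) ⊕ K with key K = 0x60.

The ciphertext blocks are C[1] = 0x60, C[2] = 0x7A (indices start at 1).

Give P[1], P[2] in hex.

P[1] = 0x5B, P[2] = 0x35

ECB decryption: P_i = D(K, C_i).
P[1]: D(K, 0x60) = 0x5B.
P[2]: D(K, 0x7A) = 0x35.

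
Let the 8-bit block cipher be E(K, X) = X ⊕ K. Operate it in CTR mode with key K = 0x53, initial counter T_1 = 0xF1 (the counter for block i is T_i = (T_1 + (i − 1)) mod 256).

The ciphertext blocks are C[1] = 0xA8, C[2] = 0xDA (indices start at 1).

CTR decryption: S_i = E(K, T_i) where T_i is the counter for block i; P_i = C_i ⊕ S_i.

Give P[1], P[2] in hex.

P[1]: T = 0xF1, S = E(K, T) = 0xA2; 0xA8 ⊕ 0xA2 = 0x0A.
P[2]: T = 0xF2, S = E(K, T) = 0xA1; 0xDA ⊕ 0xA1 = 0x7B.

P[1] = 0x0A, P[2] = 0x7B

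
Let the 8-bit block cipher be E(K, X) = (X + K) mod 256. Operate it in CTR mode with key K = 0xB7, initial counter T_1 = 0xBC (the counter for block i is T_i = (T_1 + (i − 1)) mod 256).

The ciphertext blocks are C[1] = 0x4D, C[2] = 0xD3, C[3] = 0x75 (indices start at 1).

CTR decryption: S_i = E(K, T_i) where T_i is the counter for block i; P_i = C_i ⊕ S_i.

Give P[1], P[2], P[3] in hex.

P[1] = 0x3E, P[2] = 0xA7, P[3] = 0x00

P[1]: T = 0xBC, S = E(K, T) = 0x73; 0x4D ⊕ 0x73 = 0x3E.
P[2]: T = 0xBD, S = E(K, T) = 0x74; 0xD3 ⊕ 0x74 = 0xA7.
P[3]: T = 0xBE, S = E(K, T) = 0x75; 0x75 ⊕ 0x75 = 0x00.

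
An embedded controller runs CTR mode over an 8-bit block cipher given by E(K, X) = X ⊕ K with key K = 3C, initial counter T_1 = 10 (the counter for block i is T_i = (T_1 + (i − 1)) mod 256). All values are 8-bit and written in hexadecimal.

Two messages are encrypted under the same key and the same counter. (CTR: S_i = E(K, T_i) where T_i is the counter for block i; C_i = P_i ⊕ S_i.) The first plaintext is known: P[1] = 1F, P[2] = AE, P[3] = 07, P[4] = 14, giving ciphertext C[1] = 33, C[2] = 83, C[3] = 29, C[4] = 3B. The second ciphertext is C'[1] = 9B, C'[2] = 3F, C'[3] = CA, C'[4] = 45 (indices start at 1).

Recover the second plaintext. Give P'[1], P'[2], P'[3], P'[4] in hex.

In CTR with a reused counter, both messages share the same keystream S_i, so C_i ⊕ C'_i = P_i ⊕ P'_i and thus P'_i = P_i ⊕ C_i ⊕ C'_i.
P'[1]: 1F ⊕ 33 ⊕ 9B = B7.
P'[2]: AE ⊕ 83 ⊕ 3F = 12.
P'[3]: 07 ⊕ 29 ⊕ CA = E4.
P'[4]: 14 ⊕ 3B ⊕ 45 = 6A.

P'[1] = B7, P'[2] = 12, P'[3] = E4, P'[4] = 6A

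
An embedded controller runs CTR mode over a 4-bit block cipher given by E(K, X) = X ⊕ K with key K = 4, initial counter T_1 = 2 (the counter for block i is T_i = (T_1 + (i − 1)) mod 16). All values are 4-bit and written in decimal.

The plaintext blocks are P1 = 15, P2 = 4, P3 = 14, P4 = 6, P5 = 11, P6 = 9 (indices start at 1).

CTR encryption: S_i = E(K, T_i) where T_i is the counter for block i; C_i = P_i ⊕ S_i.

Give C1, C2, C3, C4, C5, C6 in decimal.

C1 = 9, C2 = 3, C3 = 14, C4 = 7, C5 = 9, C6 = 10

C1: T = 2, S = E(K, T) = 6; 15 ⊕ 6 = 9.
C2: T = 3, S = E(K, T) = 7; 4 ⊕ 7 = 3.
C3: T = 4, S = E(K, T) = 0; 14 ⊕ 0 = 14.
C4: T = 5, S = E(K, T) = 1; 6 ⊕ 1 = 7.
C5: T = 6, S = E(K, T) = 2; 11 ⊕ 2 = 9.
C6: T = 7, S = E(K, T) = 3; 9 ⊕ 3 = 10.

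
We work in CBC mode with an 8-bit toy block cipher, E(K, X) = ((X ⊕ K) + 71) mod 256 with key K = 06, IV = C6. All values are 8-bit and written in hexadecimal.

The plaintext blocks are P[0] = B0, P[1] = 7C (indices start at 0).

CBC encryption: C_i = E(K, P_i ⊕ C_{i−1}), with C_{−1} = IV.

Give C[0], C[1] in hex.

C[0]: P[0] ⊕ C6 = 76; E(K, 76) = E1.
C[1]: P[1] ⊕ E1 = 9D; E(K, 9D) = 0C.

C[0] = E1, C[1] = 0C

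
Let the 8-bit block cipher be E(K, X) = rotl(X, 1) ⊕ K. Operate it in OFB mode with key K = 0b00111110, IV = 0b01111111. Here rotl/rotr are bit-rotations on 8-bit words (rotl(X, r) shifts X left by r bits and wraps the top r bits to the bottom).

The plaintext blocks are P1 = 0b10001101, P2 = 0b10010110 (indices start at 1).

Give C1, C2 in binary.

OFB encryption: S_i = E(K, S_{i−1}) with S_{0} = IV; C_i = P_i ⊕ S_i.
C1: S = E(K, 0b01111111) = 0b11000000; 0b10001101 ⊕ 0b11000000 = 0b01001101.
C2: S = E(K, 0b11000000) = 0b10111111; 0b10010110 ⊕ 0b10111111 = 0b00101001.

C1 = 0b01001101, C2 = 0b00101001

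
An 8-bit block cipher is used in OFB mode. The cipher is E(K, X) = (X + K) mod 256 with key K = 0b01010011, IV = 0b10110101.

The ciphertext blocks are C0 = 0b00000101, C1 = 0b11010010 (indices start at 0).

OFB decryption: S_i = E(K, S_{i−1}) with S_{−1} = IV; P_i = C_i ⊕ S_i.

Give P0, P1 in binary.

P0 = 0b00001101, P1 = 0b10001001

P0: S = E(K, 0b10110101) = 0b00001000; 0b00000101 ⊕ 0b00001000 = 0b00001101.
P1: S = E(K, 0b00001000) = 0b01011011; 0b11010010 ⊕ 0b01011011 = 0b10001001.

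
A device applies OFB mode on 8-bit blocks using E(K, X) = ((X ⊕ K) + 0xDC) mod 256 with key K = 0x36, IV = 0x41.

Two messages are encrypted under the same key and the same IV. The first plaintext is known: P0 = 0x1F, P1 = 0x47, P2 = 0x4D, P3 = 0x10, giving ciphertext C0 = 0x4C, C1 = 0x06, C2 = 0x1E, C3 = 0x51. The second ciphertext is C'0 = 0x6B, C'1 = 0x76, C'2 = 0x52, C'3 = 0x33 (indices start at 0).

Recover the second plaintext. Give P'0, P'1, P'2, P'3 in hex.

In OFB with a reused IV, both messages share the same keystream S_i, so C_i ⊕ C'_i = P_i ⊕ P'_i and thus P'_i = P_i ⊕ C_i ⊕ C'_i.
P'0: 0x1F ⊕ 0x4C ⊕ 0x6B = 0x38.
P'1: 0x47 ⊕ 0x06 ⊕ 0x76 = 0x37.
P'2: 0x4D ⊕ 0x1E ⊕ 0x52 = 0x01.
P'3: 0x10 ⊕ 0x51 ⊕ 0x33 = 0x72.

P'0 = 0x38, P'1 = 0x37, P'2 = 0x01, P'3 = 0x72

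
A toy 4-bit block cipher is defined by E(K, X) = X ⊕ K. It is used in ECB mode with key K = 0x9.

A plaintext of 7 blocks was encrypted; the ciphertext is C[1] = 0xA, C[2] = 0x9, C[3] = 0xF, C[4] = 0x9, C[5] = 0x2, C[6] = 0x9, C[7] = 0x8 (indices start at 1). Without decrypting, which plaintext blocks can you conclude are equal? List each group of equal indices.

ECB encrypts each block independently with the same key, so equal ciphertext blocks imply equal plaintext blocks.
C[2] = C[4] = C[6] = 0x9, so P[2] = P[4] = P[6].

P[2] = P[4] = P[6]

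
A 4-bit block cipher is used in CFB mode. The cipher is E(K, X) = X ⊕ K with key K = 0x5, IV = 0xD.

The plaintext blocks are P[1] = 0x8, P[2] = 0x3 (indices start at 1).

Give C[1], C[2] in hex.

C[1] = 0x0, C[2] = 0x6

CFB encryption: C_i = P_i ⊕ E(K, C_{i−1}), with C_{0} = IV.
C[1]: E(K, 0xD) = 0x8; 0x8 ⊕ 0x8 = 0x0.
C[2]: E(K, 0x0) = 0x5; 0x3 ⊕ 0x5 = 0x6.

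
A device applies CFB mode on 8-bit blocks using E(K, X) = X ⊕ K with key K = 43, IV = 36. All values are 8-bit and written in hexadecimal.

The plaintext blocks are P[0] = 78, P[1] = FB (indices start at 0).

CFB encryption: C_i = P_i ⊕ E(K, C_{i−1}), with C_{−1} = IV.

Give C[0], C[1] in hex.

C[0] = 0D, C[1] = B5

C[0]: E(K, 36) = 75; 78 ⊕ 75 = 0D.
C[1]: E(K, 0D) = 4E; FB ⊕ 4E = B5.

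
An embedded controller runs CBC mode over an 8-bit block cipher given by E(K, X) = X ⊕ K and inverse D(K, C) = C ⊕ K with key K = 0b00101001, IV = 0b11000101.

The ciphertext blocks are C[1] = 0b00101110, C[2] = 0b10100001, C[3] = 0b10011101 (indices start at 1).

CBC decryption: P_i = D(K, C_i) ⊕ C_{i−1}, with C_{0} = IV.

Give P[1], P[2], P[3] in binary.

P[1] = 0b11000010, P[2] = 0b10100110, P[3] = 0b00010101

P[1]: D(K, 0b00101110) = 0b00000111; 0b00000111 ⊕ 0b11000101 = 0b11000010.
P[2]: D(K, 0b10100001) = 0b10001000; 0b10001000 ⊕ 0b00101110 = 0b10100110.
P[3]: D(K, 0b10011101) = 0b10110100; 0b10110100 ⊕ 0b10100001 = 0b00010101.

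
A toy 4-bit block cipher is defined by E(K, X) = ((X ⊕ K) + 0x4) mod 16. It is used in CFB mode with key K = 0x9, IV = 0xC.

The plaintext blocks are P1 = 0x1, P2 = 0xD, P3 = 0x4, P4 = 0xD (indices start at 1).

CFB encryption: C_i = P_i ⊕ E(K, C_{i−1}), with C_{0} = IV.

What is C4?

C1: E(K, 0xC) = 0x9; 0x1 ⊕ 0x9 = 0x8.
C2: E(K, 0x8) = 0x5; 0xD ⊕ 0x5 = 0x8.
C3: E(K, 0x8) = 0x5; 0x4 ⊕ 0x5 = 0x1.
C4: E(K, 0x1) = 0xC; 0xD ⊕ 0xC = 0x1.

C4 = 0x1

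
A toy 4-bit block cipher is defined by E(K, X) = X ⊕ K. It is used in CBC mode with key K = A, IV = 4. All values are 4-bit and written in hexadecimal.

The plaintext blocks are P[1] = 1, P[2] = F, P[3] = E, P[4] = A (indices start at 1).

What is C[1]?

CBC encryption: C_i = E(K, P_i ⊕ C_{i−1}), with C_{0} = IV.
C[1]: P[1] ⊕ 4 = 5; E(K, 5) = F.

C[1] = F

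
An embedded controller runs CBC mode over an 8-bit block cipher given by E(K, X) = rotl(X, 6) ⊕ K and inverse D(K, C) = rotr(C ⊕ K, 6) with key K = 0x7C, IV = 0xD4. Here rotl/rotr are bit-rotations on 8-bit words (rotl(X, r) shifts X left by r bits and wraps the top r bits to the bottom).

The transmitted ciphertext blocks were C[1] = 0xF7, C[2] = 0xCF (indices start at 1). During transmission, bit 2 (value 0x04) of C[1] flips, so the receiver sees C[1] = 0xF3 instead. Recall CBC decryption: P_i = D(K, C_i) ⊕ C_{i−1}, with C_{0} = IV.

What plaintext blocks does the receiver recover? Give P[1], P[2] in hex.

Only C[1] changed, to 0xF3. In CBC, a change in C_i garbles P_i and flips the same bit in P_{i+1}. Decrypting the received ciphertext:
P[1]: D(K, 0xF3) = 0x3E; 0x3E ⊕ 0xD4 = 0xEA.
P[2]: D(K, 0xCF) = 0xCE; 0xCE ⊕ 0xF3 = 0x3D.
Blocks that differ from the original plaintext: P[1], P[2].

P[1] = 0xEA, P[2] = 0x3D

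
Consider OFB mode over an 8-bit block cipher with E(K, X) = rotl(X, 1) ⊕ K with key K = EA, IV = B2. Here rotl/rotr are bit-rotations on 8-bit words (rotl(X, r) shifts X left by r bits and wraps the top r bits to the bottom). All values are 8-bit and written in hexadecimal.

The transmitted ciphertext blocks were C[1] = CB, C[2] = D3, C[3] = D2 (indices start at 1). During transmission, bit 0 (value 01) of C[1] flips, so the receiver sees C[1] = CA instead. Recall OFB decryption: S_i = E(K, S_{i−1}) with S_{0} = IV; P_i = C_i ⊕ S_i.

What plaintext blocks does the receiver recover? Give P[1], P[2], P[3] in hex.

P[1] = 45, P[2] = 26, P[3] = D3

Only C[1] changed, to CA. In OFB, a change in C_i flips the same bit in P_i only; the keystream is unaffected. Decrypting the received ciphertext:
P[1]: S = E(K, B2) = 8F; CA ⊕ 8F = 45.
P[2]: S = E(K, 8F) = F5; D3 ⊕ F5 = 26.
P[3]: S = E(K, F5) = 01; D2 ⊕ 01 = D3.
Blocks that differ from the original plaintext: P[1].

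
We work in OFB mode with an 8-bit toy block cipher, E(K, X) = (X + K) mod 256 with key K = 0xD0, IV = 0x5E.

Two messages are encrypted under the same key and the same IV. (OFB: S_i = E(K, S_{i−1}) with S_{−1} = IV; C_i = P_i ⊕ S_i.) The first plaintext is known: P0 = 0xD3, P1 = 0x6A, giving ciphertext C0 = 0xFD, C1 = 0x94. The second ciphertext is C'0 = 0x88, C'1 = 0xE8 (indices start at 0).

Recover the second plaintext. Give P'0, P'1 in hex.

P'0 = 0xA6, P'1 = 0x16

In OFB with a reused IV, both messages share the same keystream S_i, so C_i ⊕ C'_i = P_i ⊕ P'_i and thus P'_i = P_i ⊕ C_i ⊕ C'_i.
P'0: 0xD3 ⊕ 0xFD ⊕ 0x88 = 0xA6.
P'1: 0x6A ⊕ 0x94 ⊕ 0xE8 = 0x16.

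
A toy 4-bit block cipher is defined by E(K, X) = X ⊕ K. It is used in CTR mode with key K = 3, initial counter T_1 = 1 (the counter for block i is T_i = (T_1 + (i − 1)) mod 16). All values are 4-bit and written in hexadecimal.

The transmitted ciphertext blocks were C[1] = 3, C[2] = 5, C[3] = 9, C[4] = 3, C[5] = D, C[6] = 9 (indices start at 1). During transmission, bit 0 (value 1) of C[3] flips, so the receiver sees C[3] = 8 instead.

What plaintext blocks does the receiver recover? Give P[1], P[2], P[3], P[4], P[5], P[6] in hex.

CTR decryption: S_i = E(K, T_i) where T_i is the counter for block i; P_i = C_i ⊕ S_i.
Only C[3] changed, to 8. In CTR, a change in C_i flips the same bit in P_i only; the keystream is unaffected. Decrypting the received ciphertext:
P[1]: T = 1, S = E(K, T) = 2; 3 ⊕ 2 = 1.
P[2]: T = 2, S = E(K, T) = 1; 5 ⊕ 1 = 4.
P[3]: T = 3, S = E(K, T) = 0; 8 ⊕ 0 = 8.
P[4]: T = 4, S = E(K, T) = 7; 3 ⊕ 7 = 4.
P[5]: T = 5, S = E(K, T) = 6; D ⊕ 6 = B.
P[6]: T = 6, S = E(K, T) = 5; 9 ⊕ 5 = C.
Blocks that differ from the original plaintext: P[3].

P[1] = 1, P[2] = 4, P[3] = 8, P[4] = 4, P[5] = B, P[6] = C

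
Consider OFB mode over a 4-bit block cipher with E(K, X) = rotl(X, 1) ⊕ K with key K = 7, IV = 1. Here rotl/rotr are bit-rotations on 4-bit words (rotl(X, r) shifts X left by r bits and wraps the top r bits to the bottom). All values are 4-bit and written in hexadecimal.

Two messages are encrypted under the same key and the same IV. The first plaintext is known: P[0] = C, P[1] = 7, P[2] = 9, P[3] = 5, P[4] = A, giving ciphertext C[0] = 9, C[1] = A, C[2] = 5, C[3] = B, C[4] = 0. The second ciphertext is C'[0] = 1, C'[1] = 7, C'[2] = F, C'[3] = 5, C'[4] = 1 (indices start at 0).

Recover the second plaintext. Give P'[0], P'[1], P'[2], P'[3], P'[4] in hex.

In OFB with a reused IV, both messages share the same keystream S_i, so C_i ⊕ C'_i = P_i ⊕ P'_i and thus P'_i = P_i ⊕ C_i ⊕ C'_i.
P'[0]: C ⊕ 9 ⊕ 1 = 4.
P'[1]: 7 ⊕ A ⊕ 7 = A.
P'[2]: 9 ⊕ 5 ⊕ F = 3.
P'[3]: 5 ⊕ B ⊕ 5 = B.
P'[4]: A ⊕ 0 ⊕ 1 = B.

P'[0] = 4, P'[1] = A, P'[2] = 3, P'[3] = B, P'[4] = B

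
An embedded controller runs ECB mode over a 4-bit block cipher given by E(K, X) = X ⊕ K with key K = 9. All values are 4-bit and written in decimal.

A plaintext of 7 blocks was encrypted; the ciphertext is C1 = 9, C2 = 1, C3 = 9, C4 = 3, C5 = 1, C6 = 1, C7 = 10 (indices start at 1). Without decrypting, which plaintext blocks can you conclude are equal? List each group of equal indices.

P1 = P3; P2 = P5 = P6

ECB encrypts each block independently with the same key, so equal ciphertext blocks imply equal plaintext blocks.
C1 = C3 = 9, so P1 = P3.
C2 = C5 = C6 = 1, so P2 = P5 = P6.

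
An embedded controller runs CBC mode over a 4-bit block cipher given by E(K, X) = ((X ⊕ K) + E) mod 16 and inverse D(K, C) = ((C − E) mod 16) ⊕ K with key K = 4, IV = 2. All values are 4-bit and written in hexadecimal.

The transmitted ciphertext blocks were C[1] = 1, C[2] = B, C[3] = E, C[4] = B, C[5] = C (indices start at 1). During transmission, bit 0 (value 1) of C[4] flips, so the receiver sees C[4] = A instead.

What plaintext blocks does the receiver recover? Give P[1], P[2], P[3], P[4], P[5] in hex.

P[1] = 5, P[2] = 8, P[3] = F, P[4] = 6, P[5] = 0

CBC decryption: P_i = D(K, C_i) ⊕ C_{i−1}, with C_{0} = IV.
Only C[4] changed, to A. In CBC, a change in C_i garbles P_i and flips the same bit in P_{i+1}. Decrypting the received ciphertext:
P[1]: D(K, 1) = 7; 7 ⊕ 2 = 5.
P[2]: D(K, B) = 9; 9 ⊕ 1 = 8.
P[3]: D(K, E) = 4; 4 ⊕ B = F.
P[4]: D(K, A) = 8; 8 ⊕ E = 6.
P[5]: D(K, C) = A; A ⊕ A = 0.
Blocks that differ from the original plaintext: P[4], P[5].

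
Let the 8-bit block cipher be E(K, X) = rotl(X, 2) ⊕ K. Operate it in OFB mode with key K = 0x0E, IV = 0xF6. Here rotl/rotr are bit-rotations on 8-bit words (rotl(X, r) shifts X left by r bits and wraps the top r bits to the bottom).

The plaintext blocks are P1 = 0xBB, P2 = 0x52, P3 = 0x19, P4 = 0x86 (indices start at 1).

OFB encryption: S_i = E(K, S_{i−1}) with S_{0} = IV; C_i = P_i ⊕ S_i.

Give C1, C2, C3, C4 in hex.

C1: S = E(K, 0xF6) = 0xD5; 0xBB ⊕ 0xD5 = 0x6E.
C2: S = E(K, 0xD5) = 0x59; 0x52 ⊕ 0x59 = 0x0B.
C3: S = E(K, 0x59) = 0x6B; 0x19 ⊕ 0x6B = 0x72.
C4: S = E(K, 0x6B) = 0xA3; 0x86 ⊕ 0xA3 = 0x25.

C1 = 0x6E, C2 = 0x0B, C3 = 0x72, C4 = 0x25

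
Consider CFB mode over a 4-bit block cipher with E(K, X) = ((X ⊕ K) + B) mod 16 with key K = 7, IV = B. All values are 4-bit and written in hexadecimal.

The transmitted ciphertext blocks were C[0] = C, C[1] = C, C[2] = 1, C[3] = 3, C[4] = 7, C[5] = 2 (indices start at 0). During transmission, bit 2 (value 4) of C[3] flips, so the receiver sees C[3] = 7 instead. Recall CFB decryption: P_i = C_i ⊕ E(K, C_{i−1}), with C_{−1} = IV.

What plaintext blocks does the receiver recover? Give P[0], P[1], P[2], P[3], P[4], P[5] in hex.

P[0] = B, P[1] = A, P[2] = 7, P[3] = 6, P[4] = C, P[5] = 9

Only C[3] changed, to 7. In CFB, a change in C_i flips the same bit in P_i and garbles P_{i+1}. Decrypting the received ciphertext:
P[0]: E(K, B) = 7; C ⊕ 7 = B.
P[1]: E(K, C) = 6; C ⊕ 6 = A.
P[2]: E(K, C) = 6; 1 ⊕ 6 = 7.
P[3]: E(K, 1) = 1; 7 ⊕ 1 = 6.
P[4]: E(K, 7) = B; 7 ⊕ B = C.
P[5]: E(K, 7) = B; 2 ⊕ B = 9.
Blocks that differ from the original plaintext: P[3], P[4].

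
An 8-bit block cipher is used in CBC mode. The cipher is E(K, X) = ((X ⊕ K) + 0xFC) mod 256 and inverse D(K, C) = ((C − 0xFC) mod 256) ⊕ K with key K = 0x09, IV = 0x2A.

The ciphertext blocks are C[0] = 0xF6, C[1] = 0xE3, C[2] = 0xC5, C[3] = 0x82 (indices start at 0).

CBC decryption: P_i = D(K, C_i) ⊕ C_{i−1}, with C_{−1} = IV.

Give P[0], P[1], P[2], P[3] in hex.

P[0] = 0xD9, P[1] = 0x18, P[2] = 0x23, P[3] = 0x4A

P[0]: D(K, 0xF6) = 0xF3; 0xF3 ⊕ 0x2A = 0xD9.
P[1]: D(K, 0xE3) = 0xEE; 0xEE ⊕ 0xF6 = 0x18.
P[2]: D(K, 0xC5) = 0xC0; 0xC0 ⊕ 0xE3 = 0x23.
P[3]: D(K, 0x82) = 0x8F; 0x8F ⊕ 0xC5 = 0x4A.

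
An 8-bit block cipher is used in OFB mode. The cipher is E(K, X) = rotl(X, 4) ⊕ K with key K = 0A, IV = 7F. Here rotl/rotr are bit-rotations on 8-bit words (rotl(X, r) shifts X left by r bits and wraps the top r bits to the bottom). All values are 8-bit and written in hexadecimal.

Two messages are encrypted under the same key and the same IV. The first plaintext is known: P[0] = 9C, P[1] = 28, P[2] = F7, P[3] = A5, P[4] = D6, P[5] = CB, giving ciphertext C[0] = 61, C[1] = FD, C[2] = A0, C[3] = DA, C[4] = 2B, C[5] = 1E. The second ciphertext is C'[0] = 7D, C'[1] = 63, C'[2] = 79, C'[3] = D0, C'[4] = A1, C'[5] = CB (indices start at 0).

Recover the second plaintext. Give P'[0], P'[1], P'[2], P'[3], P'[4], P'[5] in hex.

P'[0] = 80, P'[1] = B6, P'[2] = 2E, P'[3] = AF, P'[4] = 5C, P'[5] = 1E

In OFB with a reused IV, both messages share the same keystream S_i, so C_i ⊕ C'_i = P_i ⊕ P'_i and thus P'_i = P_i ⊕ C_i ⊕ C'_i.
P'[0]: 9C ⊕ 61 ⊕ 7D = 80.
P'[1]: 28 ⊕ FD ⊕ 63 = B6.
P'[2]: F7 ⊕ A0 ⊕ 79 = 2E.
P'[3]: A5 ⊕ DA ⊕ D0 = AF.
P'[4]: D6 ⊕ 2B ⊕ A1 = 5C.
P'[5]: CB ⊕ 1E ⊕ CB = 1E.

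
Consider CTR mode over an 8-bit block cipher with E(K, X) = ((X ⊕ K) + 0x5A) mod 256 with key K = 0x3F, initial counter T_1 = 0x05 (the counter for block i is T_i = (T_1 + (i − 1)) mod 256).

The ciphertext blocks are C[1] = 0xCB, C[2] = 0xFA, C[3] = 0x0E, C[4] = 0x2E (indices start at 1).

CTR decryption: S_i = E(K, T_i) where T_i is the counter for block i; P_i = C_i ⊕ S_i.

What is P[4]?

P[4] = 0xBF

P[4]: T = 0x08, S = E(K, T) = 0x91; 0x2E ⊕ 0x91 = 0xBF.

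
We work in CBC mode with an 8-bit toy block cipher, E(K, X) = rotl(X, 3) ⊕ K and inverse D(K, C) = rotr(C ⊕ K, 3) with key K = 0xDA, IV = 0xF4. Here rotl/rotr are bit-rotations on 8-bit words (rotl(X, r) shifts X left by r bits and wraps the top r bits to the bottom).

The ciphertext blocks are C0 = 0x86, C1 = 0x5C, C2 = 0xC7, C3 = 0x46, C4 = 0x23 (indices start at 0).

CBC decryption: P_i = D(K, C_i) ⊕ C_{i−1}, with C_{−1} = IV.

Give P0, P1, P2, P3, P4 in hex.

P0 = 0x7F, P1 = 0x56, P2 = 0xFF, P3 = 0x54, P4 = 0x79

P0: D(K, 0x86) = 0x8B; 0x8B ⊕ 0xF4 = 0x7F.
P1: D(K, 0x5C) = 0xD0; 0xD0 ⊕ 0x86 = 0x56.
P2: D(K, 0xC7) = 0xA3; 0xA3 ⊕ 0x5C = 0xFF.
P3: D(K, 0x46) = 0x93; 0x93 ⊕ 0xC7 = 0x54.
P4: D(K, 0x23) = 0x3F; 0x3F ⊕ 0x46 = 0x79.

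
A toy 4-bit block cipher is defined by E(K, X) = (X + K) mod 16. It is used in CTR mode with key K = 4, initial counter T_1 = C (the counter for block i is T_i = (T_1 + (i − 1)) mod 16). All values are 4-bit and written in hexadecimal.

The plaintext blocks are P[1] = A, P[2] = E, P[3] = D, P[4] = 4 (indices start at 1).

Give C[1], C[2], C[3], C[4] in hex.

C[1] = A, C[2] = F, C[3] = F, C[4] = 7

CTR encryption: S_i = E(K, T_i) where T_i is the counter for block i; C_i = P_i ⊕ S_i.
C[1]: T = C, S = E(K, T) = 0; A ⊕ 0 = A.
C[2]: T = D, S = E(K, T) = 1; E ⊕ 1 = F.
C[3]: T = E, S = E(K, T) = 2; D ⊕ 2 = F.
C[4]: T = F, S = E(K, T) = 3; 4 ⊕ 3 = 7.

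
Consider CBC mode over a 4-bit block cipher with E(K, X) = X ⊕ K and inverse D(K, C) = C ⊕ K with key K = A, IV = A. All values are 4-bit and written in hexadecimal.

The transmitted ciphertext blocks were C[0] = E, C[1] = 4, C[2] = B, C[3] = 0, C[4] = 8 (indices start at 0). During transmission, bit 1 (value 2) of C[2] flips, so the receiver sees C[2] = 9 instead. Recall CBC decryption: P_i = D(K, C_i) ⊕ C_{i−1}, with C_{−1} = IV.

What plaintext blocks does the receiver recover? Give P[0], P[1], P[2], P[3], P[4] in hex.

P[0] = E, P[1] = 0, P[2] = 7, P[3] = 3, P[4] = 2

Only C[2] changed, to 9. In CBC, a change in C_i garbles P_i and flips the same bit in P_{i+1}. Decrypting the received ciphertext:
P[0]: D(K, E) = 4; 4 ⊕ A = E.
P[1]: D(K, 4) = E; E ⊕ E = 0.
P[2]: D(K, 9) = 3; 3 ⊕ 4 = 7.
P[3]: D(K, 0) = A; A ⊕ 9 = 3.
P[4]: D(K, 8) = 2; 2 ⊕ 0 = 2.
Blocks that differ from the original plaintext: P[2], P[3].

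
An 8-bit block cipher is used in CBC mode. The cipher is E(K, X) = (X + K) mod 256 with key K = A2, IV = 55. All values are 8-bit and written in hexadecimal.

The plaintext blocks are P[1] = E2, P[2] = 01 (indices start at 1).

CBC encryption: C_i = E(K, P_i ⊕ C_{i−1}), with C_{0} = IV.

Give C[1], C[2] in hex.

C[1] = 59, C[2] = FA

C[1]: P[1] ⊕ 55 = B7; E(K, B7) = 59.
C[2]: P[2] ⊕ 59 = 58; E(K, 58) = FA.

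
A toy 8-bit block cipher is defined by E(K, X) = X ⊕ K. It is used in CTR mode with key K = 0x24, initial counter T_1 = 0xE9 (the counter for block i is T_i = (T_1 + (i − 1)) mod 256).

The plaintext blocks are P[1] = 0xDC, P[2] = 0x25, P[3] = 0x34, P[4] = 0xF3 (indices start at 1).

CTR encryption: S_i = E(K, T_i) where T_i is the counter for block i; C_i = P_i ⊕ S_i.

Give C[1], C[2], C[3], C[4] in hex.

C[1] = 0x11, C[2] = 0xEB, C[3] = 0xFB, C[4] = 0x3B

C[1]: T = 0xE9, S = E(K, T) = 0xCD; 0xDC ⊕ 0xCD = 0x11.
C[2]: T = 0xEA, S = E(K, T) = 0xCE; 0x25 ⊕ 0xCE = 0xEB.
C[3]: T = 0xEB, S = E(K, T) = 0xCF; 0x34 ⊕ 0xCF = 0xFB.
C[4]: T = 0xEC, S = E(K, T) = 0xC8; 0xF3 ⊕ 0xC8 = 0x3B.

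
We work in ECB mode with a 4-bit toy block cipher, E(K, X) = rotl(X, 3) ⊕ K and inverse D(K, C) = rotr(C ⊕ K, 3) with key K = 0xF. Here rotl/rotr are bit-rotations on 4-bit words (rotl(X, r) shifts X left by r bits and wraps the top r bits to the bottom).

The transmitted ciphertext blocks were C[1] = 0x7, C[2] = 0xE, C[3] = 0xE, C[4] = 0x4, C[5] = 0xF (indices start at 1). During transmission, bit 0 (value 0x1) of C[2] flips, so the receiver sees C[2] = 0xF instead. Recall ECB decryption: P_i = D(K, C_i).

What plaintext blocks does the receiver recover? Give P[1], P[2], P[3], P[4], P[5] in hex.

P[1] = 0x1, P[2] = 0x0, P[3] = 0x2, P[4] = 0x7, P[5] = 0x0

Only C[2] changed, to 0xF. In ECB, a change in C_i affects only P_i. Decrypting the received ciphertext:
P[1]: D(K, 0x7) = 0x1.
P[2]: D(K, 0xF) = 0x0.
P[3]: D(K, 0xE) = 0x2.
P[4]: D(K, 0x4) = 0x7.
P[5]: D(K, 0xF) = 0x0.
Blocks that differ from the original plaintext: P[2].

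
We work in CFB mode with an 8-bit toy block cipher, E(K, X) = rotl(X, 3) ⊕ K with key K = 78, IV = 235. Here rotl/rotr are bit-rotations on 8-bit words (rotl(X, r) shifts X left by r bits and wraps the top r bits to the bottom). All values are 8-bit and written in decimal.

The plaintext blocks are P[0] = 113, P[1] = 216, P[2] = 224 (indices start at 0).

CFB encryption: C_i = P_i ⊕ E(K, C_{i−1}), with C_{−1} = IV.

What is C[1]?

C[0]: E(K, 235) = 17; 113 ⊕ 17 = 96.
C[1]: E(K, 96) = 77; 216 ⊕ 77 = 149.

C[1] = 149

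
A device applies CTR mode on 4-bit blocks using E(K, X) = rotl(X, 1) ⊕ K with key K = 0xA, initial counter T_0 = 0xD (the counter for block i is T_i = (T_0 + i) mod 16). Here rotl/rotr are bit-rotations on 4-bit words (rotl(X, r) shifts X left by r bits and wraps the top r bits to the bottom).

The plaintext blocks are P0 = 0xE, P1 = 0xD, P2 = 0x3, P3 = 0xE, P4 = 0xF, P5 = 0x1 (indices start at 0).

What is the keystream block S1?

CTR encryption: S_i = E(K, T_i) where T_i is the counter for block i; C_i = P_i ⊕ S_i.
C0: T = 0xD, S = E(K, T) = 0x1; 0xE ⊕ 0x1 = 0xF.
C1: T = 0xE, S = E(K, T) = 0x7; 0xD ⊕ 0x7 = 0xA.
So S1 = 0x7.

0x7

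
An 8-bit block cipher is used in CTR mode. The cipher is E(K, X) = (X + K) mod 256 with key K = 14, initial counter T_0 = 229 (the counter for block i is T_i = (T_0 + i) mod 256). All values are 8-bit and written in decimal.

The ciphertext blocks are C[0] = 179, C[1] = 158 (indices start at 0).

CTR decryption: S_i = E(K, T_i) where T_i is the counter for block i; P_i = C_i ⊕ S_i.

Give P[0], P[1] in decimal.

P[0]: T = 229, S = E(K, T) = 243; 179 ⊕ 243 = 64.
P[1]: T = 230, S = E(K, T) = 244; 158 ⊕ 244 = 106.

P[0] = 64, P[1] = 106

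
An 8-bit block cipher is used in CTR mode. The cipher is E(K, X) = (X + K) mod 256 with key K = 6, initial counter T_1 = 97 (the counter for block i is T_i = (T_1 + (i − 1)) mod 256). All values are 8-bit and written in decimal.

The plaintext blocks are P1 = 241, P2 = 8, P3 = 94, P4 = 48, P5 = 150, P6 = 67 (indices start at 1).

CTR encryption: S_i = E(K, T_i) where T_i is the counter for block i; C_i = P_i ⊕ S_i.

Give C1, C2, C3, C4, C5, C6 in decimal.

C1 = 150, C2 = 96, C3 = 55, C4 = 90, C5 = 253, C6 = 47

C1: T = 97, S = E(K, T) = 103; 241 ⊕ 103 = 150.
C2: T = 98, S = E(K, T) = 104; 8 ⊕ 104 = 96.
C3: T = 99, S = E(K, T) = 105; 94 ⊕ 105 = 55.
C4: T = 100, S = E(K, T) = 106; 48 ⊕ 106 = 90.
C5: T = 101, S = E(K, T) = 107; 150 ⊕ 107 = 253.
C6: T = 102, S = E(K, T) = 108; 67 ⊕ 108 = 47.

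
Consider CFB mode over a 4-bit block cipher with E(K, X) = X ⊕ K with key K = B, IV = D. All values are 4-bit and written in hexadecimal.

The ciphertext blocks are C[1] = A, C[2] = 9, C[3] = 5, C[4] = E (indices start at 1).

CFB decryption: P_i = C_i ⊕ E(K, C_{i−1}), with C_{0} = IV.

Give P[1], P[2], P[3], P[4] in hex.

P[1] = C, P[2] = 8, P[3] = 7, P[4] = 0

P[1]: E(K, D) = 6; A ⊕ 6 = C.
P[2]: E(K, A) = 1; 9 ⊕ 1 = 8.
P[3]: E(K, 9) = 2; 5 ⊕ 2 = 7.
P[4]: E(K, 5) = E; E ⊕ E = 0.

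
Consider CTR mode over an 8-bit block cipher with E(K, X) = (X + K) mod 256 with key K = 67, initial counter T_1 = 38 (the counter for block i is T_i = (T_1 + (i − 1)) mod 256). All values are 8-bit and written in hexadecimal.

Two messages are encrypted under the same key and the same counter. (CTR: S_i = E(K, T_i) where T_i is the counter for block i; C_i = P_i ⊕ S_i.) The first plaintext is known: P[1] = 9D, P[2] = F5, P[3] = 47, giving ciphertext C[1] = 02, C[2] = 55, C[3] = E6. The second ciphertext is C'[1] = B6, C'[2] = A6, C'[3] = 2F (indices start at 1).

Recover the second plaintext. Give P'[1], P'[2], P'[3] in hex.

P'[1] = 29, P'[2] = 06, P'[3] = 8E

In CTR with a reused counter, both messages share the same keystream S_i, so C_i ⊕ C'_i = P_i ⊕ P'_i and thus P'_i = P_i ⊕ C_i ⊕ C'_i.
P'[1]: 9D ⊕ 02 ⊕ B6 = 29.
P'[2]: F5 ⊕ 55 ⊕ A6 = 06.
P'[3]: 47 ⊕ E6 ⊕ 2F = 8E.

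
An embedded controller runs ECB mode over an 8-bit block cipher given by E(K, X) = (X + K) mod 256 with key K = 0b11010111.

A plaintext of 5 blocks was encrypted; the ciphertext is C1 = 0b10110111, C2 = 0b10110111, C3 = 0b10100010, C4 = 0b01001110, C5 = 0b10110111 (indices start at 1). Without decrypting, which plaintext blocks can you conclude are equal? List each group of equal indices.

ECB encrypts each block independently with the same key, so equal ciphertext blocks imply equal plaintext blocks.
C1 = C2 = C5 = 0b10110111, so P1 = P2 = P5.

P1 = P2 = P5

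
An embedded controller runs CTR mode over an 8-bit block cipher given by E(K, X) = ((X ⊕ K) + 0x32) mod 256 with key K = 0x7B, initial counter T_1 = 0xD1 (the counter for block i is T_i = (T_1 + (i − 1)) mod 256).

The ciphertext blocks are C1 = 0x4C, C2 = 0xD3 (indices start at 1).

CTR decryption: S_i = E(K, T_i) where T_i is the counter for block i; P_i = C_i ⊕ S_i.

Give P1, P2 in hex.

P1 = 0x90, P2 = 0x08

P1: T = 0xD1, S = E(K, T) = 0xDC; 0x4C ⊕ 0xDC = 0x90.
P2: T = 0xD2, S = E(K, T) = 0xDB; 0xD3 ⊕ 0xDB = 0x08.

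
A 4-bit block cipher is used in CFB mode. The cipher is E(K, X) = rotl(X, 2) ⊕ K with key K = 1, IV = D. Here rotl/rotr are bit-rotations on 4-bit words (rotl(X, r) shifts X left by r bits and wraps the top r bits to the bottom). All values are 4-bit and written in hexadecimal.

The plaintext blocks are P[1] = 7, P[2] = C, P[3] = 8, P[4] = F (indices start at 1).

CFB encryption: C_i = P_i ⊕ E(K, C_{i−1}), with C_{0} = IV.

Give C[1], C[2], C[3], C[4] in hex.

C[1] = 1, C[2] = 9, C[3] = F, C[4] = 1

C[1]: E(K, D) = 6; 7 ⊕ 6 = 1.
C[2]: E(K, 1) = 5; C ⊕ 5 = 9.
C[3]: E(K, 9) = 7; 8 ⊕ 7 = F.
C[4]: E(K, F) = E; F ⊕ E = 1.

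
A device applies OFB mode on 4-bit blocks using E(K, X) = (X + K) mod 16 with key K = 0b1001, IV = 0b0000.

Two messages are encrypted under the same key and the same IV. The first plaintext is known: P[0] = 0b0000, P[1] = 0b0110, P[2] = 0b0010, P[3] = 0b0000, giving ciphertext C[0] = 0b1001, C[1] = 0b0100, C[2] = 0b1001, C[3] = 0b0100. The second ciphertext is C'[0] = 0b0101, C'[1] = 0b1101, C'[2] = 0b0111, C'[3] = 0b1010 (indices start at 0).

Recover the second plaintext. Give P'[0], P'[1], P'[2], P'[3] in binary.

In OFB with a reused IV, both messages share the same keystream S_i, so C_i ⊕ C'_i = P_i ⊕ P'_i and thus P'_i = P_i ⊕ C_i ⊕ C'_i.
P'[0]: 0b0000 ⊕ 0b1001 ⊕ 0b0101 = 0b1100.
P'[1]: 0b0110 ⊕ 0b0100 ⊕ 0b1101 = 0b1111.
P'[2]: 0b0010 ⊕ 0b1001 ⊕ 0b0111 = 0b1100.
P'[3]: 0b0000 ⊕ 0b0100 ⊕ 0b1010 = 0b1110.

P'[0] = 0b1100, P'[1] = 0b1111, P'[2] = 0b1100, P'[3] = 0b1110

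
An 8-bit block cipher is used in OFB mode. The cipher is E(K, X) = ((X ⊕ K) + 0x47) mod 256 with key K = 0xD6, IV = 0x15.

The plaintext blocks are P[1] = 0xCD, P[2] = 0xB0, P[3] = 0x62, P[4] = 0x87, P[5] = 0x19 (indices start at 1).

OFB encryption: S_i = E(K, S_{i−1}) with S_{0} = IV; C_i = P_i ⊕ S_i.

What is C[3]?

C[1]: S = E(K, 0x15) = 0x0A; 0xCD ⊕ 0x0A = 0xC7.
C[2]: S = E(K, 0x0A) = 0x23; 0xB0 ⊕ 0x23 = 0x93.
C[3]: S = E(K, 0x23) = 0x3C; 0x62 ⊕ 0x3C = 0x5E.

C[3] = 0x5E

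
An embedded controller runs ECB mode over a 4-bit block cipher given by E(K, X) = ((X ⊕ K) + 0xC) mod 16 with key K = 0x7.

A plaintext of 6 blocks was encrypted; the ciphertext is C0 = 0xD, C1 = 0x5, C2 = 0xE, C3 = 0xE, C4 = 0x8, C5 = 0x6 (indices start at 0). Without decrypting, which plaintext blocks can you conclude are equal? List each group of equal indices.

P2 = P3

ECB encrypts each block independently with the same key, so equal ciphertext blocks imply equal plaintext blocks.
C2 = C3 = 0xE, so P2 = P3.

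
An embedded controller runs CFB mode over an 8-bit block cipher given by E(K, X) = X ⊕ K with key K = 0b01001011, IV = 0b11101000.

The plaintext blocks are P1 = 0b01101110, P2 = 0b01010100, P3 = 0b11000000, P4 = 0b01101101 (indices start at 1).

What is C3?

C3 = 0b01011001

CFB encryption: C_i = P_i ⊕ E(K, C_{i−1}), with C_{0} = IV.
C1: E(K, 0b11101000) = 0b10100011; 0b01101110 ⊕ 0b10100011 = 0b11001101.
C2: E(K, 0b11001101) = 0b10000110; 0b01010100 ⊕ 0b10000110 = 0b11010010.
C3: E(K, 0b11010010) = 0b10011001; 0b11000000 ⊕ 0b10011001 = 0b01011001.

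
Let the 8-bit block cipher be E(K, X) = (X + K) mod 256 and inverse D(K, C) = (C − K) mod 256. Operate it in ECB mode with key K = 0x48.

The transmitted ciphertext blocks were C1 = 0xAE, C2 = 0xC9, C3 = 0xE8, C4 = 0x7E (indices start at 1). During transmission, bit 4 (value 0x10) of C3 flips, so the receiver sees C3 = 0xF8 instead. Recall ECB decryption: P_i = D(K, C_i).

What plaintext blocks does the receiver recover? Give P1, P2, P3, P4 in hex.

Only C3 changed, to 0xF8. In ECB, a change in C_i affects only P_i. Decrypting the received ciphertext:
P1: D(K, 0xAE) = 0x66.
P2: D(K, 0xC9) = 0x81.
P3: D(K, 0xF8) = 0xB0.
P4: D(K, 0x7E) = 0x36.
Blocks that differ from the original plaintext: P3.

P1 = 0x66, P2 = 0x81, P3 = 0xB0, P4 = 0x36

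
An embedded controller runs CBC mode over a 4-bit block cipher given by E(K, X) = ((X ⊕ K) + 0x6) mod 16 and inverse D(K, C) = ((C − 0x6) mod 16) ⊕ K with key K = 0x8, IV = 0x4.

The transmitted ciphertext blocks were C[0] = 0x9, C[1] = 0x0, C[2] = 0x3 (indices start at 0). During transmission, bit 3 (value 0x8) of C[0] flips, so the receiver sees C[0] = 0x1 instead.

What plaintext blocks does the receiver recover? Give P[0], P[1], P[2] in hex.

CBC decryption: P_i = D(K, C_i) ⊕ C_{i−1}, with C_{−1} = IV.
Only C[0] changed, to 0x1. In CBC, a change in C_i garbles P_i and flips the same bit in P_{i+1}. Decrypting the received ciphertext:
P[0]: D(K, 0x1) = 0x3; 0x3 ⊕ 0x4 = 0x7.
P[1]: D(K, 0x0) = 0x2; 0x2 ⊕ 0x1 = 0x3.
P[2]: D(K, 0x3) = 0x5; 0x5 ⊕ 0x0 = 0x5.
Blocks that differ from the original plaintext: P[0], P[1].

P[0] = 0x7, P[1] = 0x3, P[2] = 0x5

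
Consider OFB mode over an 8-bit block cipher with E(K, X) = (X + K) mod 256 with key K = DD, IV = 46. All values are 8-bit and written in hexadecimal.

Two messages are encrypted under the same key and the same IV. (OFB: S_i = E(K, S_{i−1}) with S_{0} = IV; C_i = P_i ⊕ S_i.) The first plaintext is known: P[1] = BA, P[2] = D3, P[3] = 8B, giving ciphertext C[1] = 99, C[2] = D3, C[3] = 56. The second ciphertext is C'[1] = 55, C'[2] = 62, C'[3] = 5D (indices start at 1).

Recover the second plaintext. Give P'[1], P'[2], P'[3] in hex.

In OFB with a reused IV, both messages share the same keystream S_i, so C_i ⊕ C'_i = P_i ⊕ P'_i and thus P'_i = P_i ⊕ C_i ⊕ C'_i.
P'[1]: BA ⊕ 99 ⊕ 55 = 76.
P'[2]: D3 ⊕ D3 ⊕ 62 = 62.
P'[3]: 8B ⊕ 56 ⊕ 5D = 80.

P'[1] = 76, P'[2] = 62, P'[3] = 80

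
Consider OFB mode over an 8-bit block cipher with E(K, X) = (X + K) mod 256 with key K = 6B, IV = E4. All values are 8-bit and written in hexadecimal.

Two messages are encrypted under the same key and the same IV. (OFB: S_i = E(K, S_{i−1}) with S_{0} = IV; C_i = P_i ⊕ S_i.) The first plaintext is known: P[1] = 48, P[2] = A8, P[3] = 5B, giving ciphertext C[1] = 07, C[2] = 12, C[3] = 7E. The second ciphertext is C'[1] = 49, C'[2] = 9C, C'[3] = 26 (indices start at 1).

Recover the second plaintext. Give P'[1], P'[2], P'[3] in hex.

In OFB with a reused IV, both messages share the same keystream S_i, so C_i ⊕ C'_i = P_i ⊕ P'_i and thus P'_i = P_i ⊕ C_i ⊕ C'_i.
P'[1]: 48 ⊕ 07 ⊕ 49 = 06.
P'[2]: A8 ⊕ 12 ⊕ 9C = 26.
P'[3]: 5B ⊕ 7E ⊕ 26 = 03.

P'[1] = 06, P'[2] = 26, P'[3] = 03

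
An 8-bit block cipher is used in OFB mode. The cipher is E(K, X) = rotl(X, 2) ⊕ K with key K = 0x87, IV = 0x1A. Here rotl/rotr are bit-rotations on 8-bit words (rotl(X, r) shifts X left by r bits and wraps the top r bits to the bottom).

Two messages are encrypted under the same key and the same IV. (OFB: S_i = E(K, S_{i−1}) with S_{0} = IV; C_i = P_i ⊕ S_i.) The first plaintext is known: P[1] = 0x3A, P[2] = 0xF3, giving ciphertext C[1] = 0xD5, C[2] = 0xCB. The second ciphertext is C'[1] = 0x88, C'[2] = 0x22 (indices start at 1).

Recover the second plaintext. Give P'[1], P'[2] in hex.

P'[1] = 0x67, P'[2] = 0x1A

In OFB with a reused IV, both messages share the same keystream S_i, so C_i ⊕ C'_i = P_i ⊕ P'_i and thus P'_i = P_i ⊕ C_i ⊕ C'_i.
P'[1]: 0x3A ⊕ 0xD5 ⊕ 0x88 = 0x67.
P'[2]: 0xF3 ⊕ 0xCB ⊕ 0x22 = 0x1A.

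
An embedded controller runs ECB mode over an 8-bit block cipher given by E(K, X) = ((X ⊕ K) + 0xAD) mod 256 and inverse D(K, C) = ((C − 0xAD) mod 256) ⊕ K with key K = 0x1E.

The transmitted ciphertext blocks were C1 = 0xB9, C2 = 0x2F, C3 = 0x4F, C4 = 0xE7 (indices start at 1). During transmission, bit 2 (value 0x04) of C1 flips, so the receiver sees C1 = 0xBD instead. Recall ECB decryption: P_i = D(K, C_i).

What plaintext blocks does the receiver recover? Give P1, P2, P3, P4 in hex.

Only C1 changed, to 0xBD. In ECB, a change in C_i affects only P_i. Decrypting the received ciphertext:
P1: D(K, 0xBD) = 0x0E.
P2: D(K, 0x2F) = 0x9C.
P3: D(K, 0x4F) = 0xBC.
P4: D(K, 0xE7) = 0x24.
Blocks that differ from the original plaintext: P1.

P1 = 0x0E, P2 = 0x9C, P3 = 0xBC, P4 = 0x24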